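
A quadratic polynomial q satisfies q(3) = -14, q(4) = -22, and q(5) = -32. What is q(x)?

q(x) = -x^2 - x - 2

Write q(x) = ax^2 + bx + c. Substituting each data point gives a linear system:
  9a + 3b + c = -14
  16a + 4b + c = -22
  25a + 5b + c = -32
Solving the system yields a = -1, b = -1, c = -2.
So q(x) = -x^2 - x - 2.
Check: q(5) = -32. ✓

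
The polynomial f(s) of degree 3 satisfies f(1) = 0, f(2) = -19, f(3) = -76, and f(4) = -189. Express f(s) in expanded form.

Using the Lagrange interpolation formula with nodes 1, 2, 3, 4:
  L_0(s) = (s - 2)(s - 3)(s - 4) / -6
  L_1(s) = (s - 1)(s - 3)(s - 4) / 2
  L_2(s) = (s - 1)(s - 2)(s - 4) / -2
  L_3(s) = (s - 1)(s - 2)(s - 3) / 6
Then f(s) = 0·L_0(s) - 19·L_1(s) - 76·L_2(s) - 189·L_3(s).
Expanding and collecting terms gives f(s) = -3s^3 - s^2 + 5s - 1.
Check: f(1) = 0. ✓

f(s) = -3s^3 - s^2 + 5s - 1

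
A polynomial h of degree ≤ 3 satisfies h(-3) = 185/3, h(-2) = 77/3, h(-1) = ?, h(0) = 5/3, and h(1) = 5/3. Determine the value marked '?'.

The 4 known points determine the degree-3 polynomial uniquely.
Write h(t) = at^3 + bt^2 + ct + d. Substituting each data point gives a linear system:
  -27a + 9b - 3c + d = 185/3
  -8a + 4b - 2c + d = 77/3
  d = 5/3
  a + b + c + d = 5/3
Solving the system yields a = -1, b = 3, c = -2, d = 5/3.
So h(t) = -t^3 + 3t^2 - 2t + 5/3.
Then h(-1) = 23/3.

23/3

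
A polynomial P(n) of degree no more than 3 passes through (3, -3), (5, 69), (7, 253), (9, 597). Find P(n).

P(n) = n^3 - n^2 - 5n - 6

Write P(n) = an^3 + bn^2 + cn + d. Substituting each data point gives a linear system:
  27a + 9b + 3c + d = -3
  125a + 25b + 5c + d = 69
  343a + 49b + 7c + d = 253
  729a + 81b + 9c + d = 597
Solving the system yields a = 1, b = -1, c = -5, d = -6.
So P(n) = n^3 - n^2 - 5n - 6.
Check: P(5) = 69. ✓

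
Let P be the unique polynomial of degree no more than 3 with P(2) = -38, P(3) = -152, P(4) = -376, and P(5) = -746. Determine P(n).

P(n) = -6n^3 - n^2 + 5n + 4

Using the Lagrange interpolation formula with nodes 2, 3, 4, 5:
  L_0(n) = (n - 3)(n - 4)(n - 5) / -6
  L_1(n) = (n - 2)(n - 4)(n - 5) / 2
  L_2(n) = (n - 2)(n - 3)(n - 5) / -2
  L_3(n) = (n - 2)(n - 3)(n - 4) / 6
Then P(n) = -38·L_0(n) - 152·L_1(n) - 376·L_2(n) - 746·L_3(n).
Expanding and collecting terms gives P(n) = -6n^3 - n^2 + 5n + 4.
Check: P(4) = -376. ✓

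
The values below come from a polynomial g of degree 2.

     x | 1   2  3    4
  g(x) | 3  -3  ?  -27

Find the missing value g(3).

-13

The 3 known points determine the degree-2 polynomial uniquely.
Write g(x) = ax^2 + bx + c. Substituting each data point gives a linear system:
  a + b + c = 3
  4a + 2b + c = -3
  16a + 4b + c = -27
Solving the system yields a = -2, b = 0, c = 5.
So g(x) = -2x² + 5.
Then g(3) = -13.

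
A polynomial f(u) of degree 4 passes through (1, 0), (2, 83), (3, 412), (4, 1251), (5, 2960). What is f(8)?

Forward differences of the values at u = 1, 2, 3, 4, 5:
  f  : 0  83  412  1251  2960
  Δ  : 83  329  839  1709
  Δ^2: 246  510  870
  Δ^3: 264  360
  Δ^4: 96
The fourth differences are constant, confirming degree 4.
Interpolating (Newton forward form) and evaluating at u = 8 gives f(8) = 18347.

18347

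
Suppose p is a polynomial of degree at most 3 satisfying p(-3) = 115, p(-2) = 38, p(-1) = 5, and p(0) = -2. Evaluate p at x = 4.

Using the Lagrange interpolation formula with nodes -3, -2, -1, 0:
  L_0(x) = (x + 2)(x + 1)x / -6
  L_1(x) = (x + 3)(x + 1)x / 2
  L_2(x) = (x + 3)(x + 2)x / -2
  L_3(x) = (x + 3)(x + 2)(x + 1) / 6
Then p(x) = 115·L_0(x) + 38·L_1(x) + 5·L_2(x) - 2·L_3(x).
Expanding and collecting terms gives p(x) = -3x^3 + 4x^2 - 2.
Evaluating at x = 4: p(4) = -130.

-130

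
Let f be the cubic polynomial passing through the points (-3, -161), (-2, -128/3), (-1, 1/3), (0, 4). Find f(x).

Using the Lagrange interpolation formula with nodes -3, -2, -1, 0:
  L_0(x) = (x + 2)(x + 1)x / -6
  L_1(x) = (x + 3)(x + 1)x / 2
  L_2(x) = (x + 3)(x + 2)x / -2
  L_3(x) = (x + 3)(x + 2)(x + 1) / 6
Then f(x) = -161·L_0(x) - 128/3·L_1(x) + 1/3·L_2(x) + 4·L_3(x).
Expanding and collecting terms gives f(x) = 6x^3 - (5/3)x^2 - 4x + 4.
Check: f(-2) = -128/3. ✓

f(x) = 6x^3 - (5/3)x^2 - 4x + 4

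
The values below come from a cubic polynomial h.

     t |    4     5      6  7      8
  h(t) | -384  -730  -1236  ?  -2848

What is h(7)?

On equispaced nodes a degree-3 polynomial has vanishing fourth forward difference, so
  h(4) - 4·h(5) + 6·h(6) - 4·h(7) + h(8) = 0.
Substituting the known values and solving for h(7):
  -4·h(7) = 7728
  h(7) = -1932.

-1932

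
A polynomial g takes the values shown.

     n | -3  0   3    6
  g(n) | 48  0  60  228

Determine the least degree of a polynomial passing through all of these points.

Forward differences of the values at n = -3, 0, 3, 6:
  g  : 48  0  60  228
  Δ  : -48  60  168
  Δ^2: 108  108
  Δ^3: 0
The second differences are constant (108) and nonzero, while all higher differences vanish, so the minimal degree is 2.

2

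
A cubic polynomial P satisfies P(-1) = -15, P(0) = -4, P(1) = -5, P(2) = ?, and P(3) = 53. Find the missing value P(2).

6

On equispaced nodes a degree-3 polynomial has vanishing fourth forward difference, so
  P(-1) - 4·P(0) + 6·P(1) - 4·P(2) + P(3) = 0.
Substituting the known values and solving for P(2):
  -4·P(2) = -24
  P(2) = 6.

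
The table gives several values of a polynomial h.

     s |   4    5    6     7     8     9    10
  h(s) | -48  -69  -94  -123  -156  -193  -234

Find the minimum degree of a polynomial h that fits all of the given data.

Forward differences of the values at s = 4, 5, 6, 7, 8, 9, 10:
  h  : -48  -69  -94  -123  -156  -193  -234
  Δ  : -21  -25  -29  -33  -37  -41
  Δ^2: -4  -4  -4  -4  -4
  Δ^3: 0  0  0  0
  Δ^4: 0  0  0
  Δ^5: 0  0
  Δ^6: 0
The second differences are constant (-4) and nonzero, while all higher differences vanish, so the minimal degree is 2.

2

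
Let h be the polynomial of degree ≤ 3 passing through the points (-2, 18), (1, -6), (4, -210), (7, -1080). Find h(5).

-402

Write h(n) = an^3 + bn^2 + cn + d. Substituting each data point gives a linear system:
  -8a + 4b - 2c + d = 18
  a + b + c + d = -6
  64a + 16b + 4c + d = -210
  343a + 49b + 7c + d = -1080
Solving the system yields a = -3, b = -1, c = 0, d = -2.
So h(n) = -3n³ - n² - 2.
Then h(5) = -402.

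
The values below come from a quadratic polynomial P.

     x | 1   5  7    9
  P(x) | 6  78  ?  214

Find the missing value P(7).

The 3 known points determine the degree-2 polynomial uniquely.
Write P(x) = ax^2 + bx + c. Substituting each data point gives a linear system:
  a + b + c = 6
  25a + 5b + c = 78
  81a + 9b + c = 214
Solving the system yields a = 2, b = 6, c = -2.
So P(x) = 2x² + 6x - 2.
Then P(7) = 138.

138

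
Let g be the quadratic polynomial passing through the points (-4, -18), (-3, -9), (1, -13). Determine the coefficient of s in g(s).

-5

Write g(s) = as^2 + bs + c. Substituting each data point gives a linear system:
  16a - 4b + c = -18
  9a - 3b + c = -9
  a + b + c = -13
Solving the system yields a = -2, b = -5, c = -6.
So g(s) = -2s^2 - 5s - 6.
The coefficient of s is -5.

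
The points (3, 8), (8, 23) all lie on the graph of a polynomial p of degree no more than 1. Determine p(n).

p(n) = 3n - 1

Write p(n) = an + b. Substituting each data point gives a linear system:
  3a + b = 8
  8a + b = 23
Solving the system yields a = 3, b = -1.
So p(n) = 3n - 1.
Check: p(3) = 8. ✓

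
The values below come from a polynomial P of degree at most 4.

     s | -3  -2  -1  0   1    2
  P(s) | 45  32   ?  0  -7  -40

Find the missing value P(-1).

11

The 5 known points determine the degree-4 polynomial uniquely.
Write P(s) = as^4 + bs^3 + cs^2 + ds + e. Substituting each data point gives a linear system:
  81a - 27b + 9c - 3d + e = 45
  16a - 8b + 4c - 2d + e = 32
  e = 0
  a + b + c + d + e = -7
  16a + 8b + 4c + 2d + e = -40
Solving the system yields a = -1, b = -3, c = 3, d = -6, e = 0.
So P(s) = -s⁴ - 3s³ + 3s² - 6s.
Then P(-1) = 11.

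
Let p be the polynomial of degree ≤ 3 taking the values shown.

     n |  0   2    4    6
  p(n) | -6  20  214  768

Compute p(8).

1874

Forward differences of the values at n = 0, 2, 4, 6:
  p  : -6  20  214  768
  Δ  : 26  194  554
  Δ^2: 168  360
  Δ^3: 192
The third differences are constant, confirming degree 3.
Interpolating (Newton forward form) and evaluating at n = 8 gives p(8) = 1874.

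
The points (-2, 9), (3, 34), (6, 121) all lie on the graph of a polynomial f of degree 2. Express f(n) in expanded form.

Using the Lagrange interpolation formula with nodes -2, 3, 6:
  L_0(n) = (n - 3)(n - 6) / 40
  L_1(n) = (n + 2)(n - 6) / -15
  L_2(n) = (n + 2)(n - 3) / 24
Then f(n) = 9·L_0(n) + 34·L_1(n) + 121·L_2(n).
Expanding and collecting terms gives f(n) = 3n^2 + 2n + 1.
Check: f(6) = 121. ✓

f(n) = 3n^2 + 2n + 1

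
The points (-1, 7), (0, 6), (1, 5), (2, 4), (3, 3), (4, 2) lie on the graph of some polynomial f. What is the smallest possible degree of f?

Forward differences of the values at n = -1, 0, 1, 2, 3, 4:
  f  : 7  6  5  4  3  2
  Δ  : -1  -1  -1  -1  -1
  Δ^2: 0  0  0  0
  Δ^3: 0  0  0
  Δ^4: 0  0
  Δ^5: 0
The first differences are constant (-1) and nonzero, while all higher differences vanish, so the minimal degree is 1.

1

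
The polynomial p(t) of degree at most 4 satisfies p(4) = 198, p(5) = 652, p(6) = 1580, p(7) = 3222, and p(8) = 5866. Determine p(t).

Using the Lagrange interpolation formula with nodes 4, 5, 6, 7, 8:
  L_0(t) = (t - 5)(t - 6)(t - 7)(t - 8) / 24
  L_1(t) = (t - 4)(t - 6)(t - 7)(t - 8) / -6
  L_2(t) = (t - 4)(t - 5)(t - 7)(t - 8) / 4
  L_3(t) = (t - 4)(t - 5)(t - 6)(t - 8) / -6
  L_4(t) = (t - 4)(t - 5)(t - 6)(t - 7) / 24
Then p(t) = 198·L_0(t) + 652·L_1(t) + 1580·L_2(t) + 3222·L_3(t) + 5866·L_4(t).
Expanding and collecting terms gives p(t) = 2t⁴ - 4t³ - 5t² + 5t + 2.
Check: p(5) = 652. ✓

p(t) = 2t^4 - 4t^3 - 5t^2 + 5t + 2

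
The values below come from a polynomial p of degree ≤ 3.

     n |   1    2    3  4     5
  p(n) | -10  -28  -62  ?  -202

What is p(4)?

The 4 known points determine the degree-3 polynomial uniquely.
Write p(n) = an^3 + bn^2 + cn + d. Substituting each data point gives a linear system:
  a + b + c + d = -10
  8a + 4b + 2c + d = -28
  27a + 9b + 3c + d = -62
  125a + 25b + 5c + d = -202
Solving the system yields a = -1, b = -2, c = -5, d = -2.
So p(n) = -n³ - 2n² - 5n - 2.
Then p(4) = -118.

-118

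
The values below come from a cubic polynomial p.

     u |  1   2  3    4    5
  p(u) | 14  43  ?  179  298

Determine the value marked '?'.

96

On equispaced nodes a degree-3 polynomial has vanishing fourth forward difference, so
  p(1) - 4·p(2) + 6·p(3) - 4·p(4) + p(5) = 0.
Substituting the known values and solving for p(3):
  6·p(3) = 576
  p(3) = 96.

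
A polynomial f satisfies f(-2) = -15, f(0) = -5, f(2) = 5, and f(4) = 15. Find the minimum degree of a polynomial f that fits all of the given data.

Forward differences of the values at t = -2, 0, 2, 4:
  f  : -15  -5  5  15
  Δ  : 10  10  10
  Δ^2: 0  0
  Δ^3: 0
The first differences are constant (10) and nonzero, while all higher differences vanish, so the minimal degree is 1.

1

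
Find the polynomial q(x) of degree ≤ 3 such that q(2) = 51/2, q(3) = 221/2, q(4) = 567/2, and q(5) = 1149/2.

q(x) = 5x^3 - x^2 - 5x - 1/2

Using the Lagrange interpolation formula with nodes 2, 3, 4, 5:
  L_0(x) = (x - 3)(x - 4)(x - 5) / -6
  L_1(x) = (x - 2)(x - 4)(x - 5) / 2
  L_2(x) = (x - 2)(x - 3)(x - 5) / -2
  L_3(x) = (x - 2)(x - 3)(x - 4) / 6
Then q(x) = 51/2·L_0(x) + 221/2·L_1(x) + 567/2·L_2(x) + 1149/2·L_3(x).
Expanding and collecting terms gives q(x) = 5x³ - x² - 5x - 1/2.
Check: q(3) = 221/2. ✓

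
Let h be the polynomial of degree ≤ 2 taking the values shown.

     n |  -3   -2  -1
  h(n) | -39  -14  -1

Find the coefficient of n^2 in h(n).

-6

Write h(n) = an^2 + bn + c. Substituting each data point gives a linear system:
  9a - 3b + c = -39
  4a - 2b + c = -14
  a - b + c = -1
Solving the system yields a = -6, b = -5, c = 0.
So h(n) = -6n^2 - 5n.
The leading coefficient is -6.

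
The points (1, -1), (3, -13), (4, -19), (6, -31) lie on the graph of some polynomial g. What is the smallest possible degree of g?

1

Divided differences on the nodes 1, 3, 4, 6:
  order 0: -1  -13  -19  -31
  order 1: -6  -6  -6
  order 2: 0  0
  order 3: 0
The order-1 divided differences are all -6 (nonzero) and every higher order vanishes, so the data lies on a polynomial of degree exactly 1.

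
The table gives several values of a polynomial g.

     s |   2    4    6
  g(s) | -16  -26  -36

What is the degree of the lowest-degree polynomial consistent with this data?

Forward differences of the values at s = 2, 4, 6:
  g  : -16  -26  -36
  Δ  : -10  -10
  Δ^2: 0
The first differences are constant (-10) and nonzero, while all higher differences vanish, so the minimal degree is 1.

1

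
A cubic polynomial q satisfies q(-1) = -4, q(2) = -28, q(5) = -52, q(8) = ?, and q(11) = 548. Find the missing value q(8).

86

On equispaced nodes a degree-3 polynomial has vanishing fourth forward difference, so
  q(-1) - 4·q(2) + 6·q(5) - 4·q(8) + q(11) = 0.
Substituting the known values and solving for q(8):
  -4·q(8) = -344
  q(8) = 86.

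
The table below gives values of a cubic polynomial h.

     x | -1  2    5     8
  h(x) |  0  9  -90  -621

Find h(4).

-25

Write h(x) = ax^3 + bx^2 + cx + d. Substituting each data point gives a linear system:
  -a + b - c + d = 0
  8a + 4b + 2c + d = 9
  125a + 25b + 5c + d = -90
  512a + 64b + 8c + d = -621
Solving the system yields a = -2, b = 6, c = 3, d = -5.
So h(x) = -2x^3 + 6x^2 + 3x - 5.
Then h(4) = -25.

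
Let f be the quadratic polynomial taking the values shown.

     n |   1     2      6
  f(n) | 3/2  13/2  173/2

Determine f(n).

Write f(n) = an^2 + bn + c. Substituting each data point gives a linear system:
  a + b + c = 3/2
  4a + 2b + c = 13/2
  36a + 6b + c = 173/2
Solving the system yields a = 3, b = -4, c = 5/2.
So f(n) = 3n² - 4n + 5/2.
Check: f(1) = 3/2. ✓

f(n) = 3n^2 - 4n + 5/2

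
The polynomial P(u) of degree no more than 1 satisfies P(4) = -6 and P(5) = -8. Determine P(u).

Write P(u) = au + b. Substituting each data point gives a linear system:
  4a + b = -6
  5a + b = -8
Solving the system yields a = -2, b = 2.
So P(u) = -2u + 2.
Check: P(4) = -6. ✓

P(u) = -2u + 2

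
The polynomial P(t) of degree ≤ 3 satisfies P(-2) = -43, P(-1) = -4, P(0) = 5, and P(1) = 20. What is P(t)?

Write P(t) = at^3 + bt^2 + ct + d. Substituting each data point gives a linear system:
  -8a + 4b - 2c + d = -43
  -a + b - c + d = -4
  d = 5
  a + b + c + d = 20
Solving the system yields a = 6, b = 3, c = 6, d = 5.
So P(t) = 6t³ + 3t² + 6t + 5.
Check: P(-2) = -43. ✓

P(t) = 6t^3 + 3t^2 + 6t + 5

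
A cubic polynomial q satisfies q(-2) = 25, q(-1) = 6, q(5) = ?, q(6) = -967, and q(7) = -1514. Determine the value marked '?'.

The 4 known points determine the degree-3 polynomial uniquely.
Write q(t) = at^3 + bt^2 + ct + d. Substituting each data point gives a linear system:
  -8a + 4b - 2c + d = 25
  -a + b - c + d = 6
  216a + 36b + 6c + d = -967
  343a + 49b + 7c + d = -1514
Solving the system yields a = -4, b = -3, c = 0, d = 5.
So q(t) = -4t^3 - 3t^2 + 5.
Then q(5) = -570.

-570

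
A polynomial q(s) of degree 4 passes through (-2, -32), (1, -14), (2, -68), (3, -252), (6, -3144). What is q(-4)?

Write q(s) = as^4 + bs^3 + cs^2 + ds + e. Substituting each data point gives a linear system:
  16a - 8b + 4c - 2d + e = -32
  a + b + c + d + e = -14
  16a + 8b + 4c + 2d + e = -68
  81a + 27b + 9c + 3d + e = -252
  1296a + 216b + 36c + 6d + e = -3144
Solving the system yields a = -2, b = -2, c = -3, d = -1, e = -6.
So q(s) = -2s^4 - 2s^3 - 3s^2 - s - 6.
Then q(-4) = -434.

-434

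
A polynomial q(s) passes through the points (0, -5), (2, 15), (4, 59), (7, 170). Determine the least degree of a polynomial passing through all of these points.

2

Divided differences on the nodes 0, 2, 4, 7:
  order 0: -5  15  59  170
  order 1: 10  22  37
  order 2: 3  3
  order 3: 0
The order-2 divided differences are all 3 (nonzero) and every higher order vanishes, so the data lies on a polynomial of degree exactly 2.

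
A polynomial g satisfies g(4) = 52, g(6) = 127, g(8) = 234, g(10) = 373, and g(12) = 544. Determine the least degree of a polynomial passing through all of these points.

Forward differences of the values at n = 4, 6, 8, 10, 12:
  g  : 52  127  234  373  544
  Δ  : 75  107  139  171
  Δ^2: 32  32  32
  Δ^3: 0  0
  Δ^4: 0
The second differences are constant (32) and nonzero, while all higher differences vanish, so the minimal degree is 2.

2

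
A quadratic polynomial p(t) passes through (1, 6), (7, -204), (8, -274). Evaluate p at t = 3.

Write p(t) = at^2 + bt + c. Substituting each data point gives a linear system:
  a + b + c = 6
  49a + 7b + c = -204
  64a + 8b + c = -274
Solving the system yields a = -5, b = 5, c = 6.
So p(t) = -5t^2 + 5t + 6.
Then p(3) = -24.

-24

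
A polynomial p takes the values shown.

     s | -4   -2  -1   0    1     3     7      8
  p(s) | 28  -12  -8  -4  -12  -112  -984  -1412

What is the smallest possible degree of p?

Divided differences on the nodes -4, -2, -1, 0, 1, 3, 7, 8:
  order 0: 28  -12  -8  -4  -12  -112  -984  -1412
  order 1: -20  4  4  -8  -50  -218  -428
  order 2: 8  0  -6  -14  -28  -42
  order 3: -2  -2  -2  -2  -2
  order 4: 0  0  0  0
  order 5: 0  0  0
  order 6: 0  0
  order 7: 0
The order-3 divided differences are all -2 (nonzero) and every higher order vanishes, so the data lies on a polynomial of degree exactly 3.

3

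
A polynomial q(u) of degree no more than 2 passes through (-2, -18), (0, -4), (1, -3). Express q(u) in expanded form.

q(u) = -2u^2 + 3u - 4

Write q(u) = au^2 + bu + c. Substituting each data point gives a linear system:
  4a - 2b + c = -18
  c = -4
  a + b + c = -3
Solving the system yields a = -2, b = 3, c = -4.
So q(u) = -2u^2 + 3u - 4.
Check: q(-2) = -18. ✓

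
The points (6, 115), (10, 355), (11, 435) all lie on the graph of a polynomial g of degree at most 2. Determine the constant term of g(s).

Write g(s) = as^2 + bs + c. Substituting each data point gives a linear system:
  36a + 6b + c = 115
  100a + 10b + c = 355
  121a + 11b + c = 435
Solving the system yields a = 4, b = -4, c = -5.
So g(s) = 4s^2 - 4s - 5.
The constant term is -5.

-5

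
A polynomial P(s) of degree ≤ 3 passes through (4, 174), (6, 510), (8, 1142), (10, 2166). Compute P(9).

1599

Forward differences of the values at s = 4, 6, 8, 10:
  P  : 174  510  1142  2166
  Δ  : 336  632  1024
  Δ^2: 296  392
  Δ^3: 96
The third differences are constant, confirming degree 3.
Interpolating (Newton forward form) and evaluating at s = 9 gives P(9) = 1599.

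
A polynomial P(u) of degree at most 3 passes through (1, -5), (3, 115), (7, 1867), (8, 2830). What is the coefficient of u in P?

-6

Write P(u) = au^3 + bu^2 + cu + d. Substituting each data point gives a linear system:
  a + b + c + d = -5
  27a + 9b + 3c + d = 115
  343a + 49b + 7c + d = 1867
  512a + 64b + 8c + d = 2830
Solving the system yields a = 6, b = -3, c = -6, d = -2.
So P(u) = 6u³ - 3u² - 6u - 2.
The coefficient of u is -6.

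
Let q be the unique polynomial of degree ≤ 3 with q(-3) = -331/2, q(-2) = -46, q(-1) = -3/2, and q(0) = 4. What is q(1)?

Forward differences of the values at s = -3, -2, -1, 0:
  q  : -331/2  -46  -3/2  4
  Δ  : 239/2  89/2  11/2
  Δ^2: -75  -39
  Δ^3: 36
The third differences are constant, confirming degree 3.
Interpolating (Newton forward form) and evaluating at s = 1 gives q(1) = 13/2.

13/2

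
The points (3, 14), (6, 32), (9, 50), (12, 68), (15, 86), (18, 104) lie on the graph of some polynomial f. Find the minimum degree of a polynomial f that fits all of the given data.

Forward differences of the values at t = 3, 6, 9, 12, 15, 18:
  f  : 14  32  50  68  86  104
  Δ  : 18  18  18  18  18
  Δ^2: 0  0  0  0
  Δ^3: 0  0  0
  Δ^4: 0  0
  Δ^5: 0
The first differences are constant (18) and nonzero, while all higher differences vanish, so the minimal degree is 1.

1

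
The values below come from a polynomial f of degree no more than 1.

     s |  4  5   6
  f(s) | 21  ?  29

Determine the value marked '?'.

The 2 known points determine the degree-1 polynomial uniquely.
Write f(s) = as + b. Substituting each data point gives a linear system:
  4a + b = 21
  6a + b = 29
Solving the system yields a = 4, b = 5.
So f(s) = 4s + 5.
Then f(5) = 25.

25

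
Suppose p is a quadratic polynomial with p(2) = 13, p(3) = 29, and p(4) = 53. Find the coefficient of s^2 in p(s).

4

Write p(s) = as^2 + bs + c. Substituting each data point gives a linear system:
  4a + 2b + c = 13
  9a + 3b + c = 29
  16a + 4b + c = 53
Solving the system yields a = 4, b = -4, c = 5.
So p(s) = 4s^2 - 4s + 5.
The leading coefficient is 4.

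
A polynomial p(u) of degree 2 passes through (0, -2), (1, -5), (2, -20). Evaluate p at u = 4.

Write p(u) = au^2 + bu + c. Substituting each data point gives a linear system:
  c = -2
  a + b + c = -5
  4a + 2b + c = -20
Solving the system yields a = -6, b = 3, c = -2.
So p(u) = -6u^2 + 3u - 2.
Then p(4) = -86.

-86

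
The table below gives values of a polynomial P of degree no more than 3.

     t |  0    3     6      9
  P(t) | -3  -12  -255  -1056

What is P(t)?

P(t) = -2t^3 + 5t^2 - 3

Using the Lagrange interpolation formula with nodes 0, 3, 6, 9:
  L_0(t) = (t - 3)(t - 6)(t - 9) / -162
  L_1(t) = t(t - 6)(t - 9) / 54
  L_2(t) = t(t - 3)(t - 9) / -54
  L_3(t) = t(t - 3)(t - 6) / 162
Then P(t) = -3·L_0(t) - 12·L_1(t) - 255·L_2(t) - 1056·L_3(t).
Expanding and collecting terms gives P(t) = -2t³ + 5t² - 3.
Check: P(9) = -1056. ✓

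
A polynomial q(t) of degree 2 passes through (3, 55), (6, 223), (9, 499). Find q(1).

3

Forward differences of the values at t = 3, 6, 9:
  q  : 55  223  499
  Δ  : 168  276
  Δ^2: 108
The second differences are constant, confirming degree 2.
Interpolating (Newton forward form) and evaluating at t = 1 gives q(1) = 3.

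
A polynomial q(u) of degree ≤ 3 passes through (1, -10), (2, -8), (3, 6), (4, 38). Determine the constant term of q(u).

-6

Write q(u) = au^3 + bu^2 + cu + d. Substituting each data point gives a linear system:
  a + b + c + d = -10
  8a + 4b + 2c + d = -8
  27a + 9b + 3c + d = 6
  64a + 16b + 4c + d = 38
Solving the system yields a = 1, b = 0, c = -5, d = -6.
So q(u) = u³ - 5u - 6.
The constant term is -6.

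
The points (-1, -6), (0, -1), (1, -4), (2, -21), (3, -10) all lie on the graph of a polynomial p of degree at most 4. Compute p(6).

1331

Forward differences of the values at s = -1, 0, 1, 2, 3:
  p  : -6  -1  -4  -21  -10
  Δ  : 5  -3  -17  11
  Δ^2: -8  -14  28
  Δ^3: -6  42
  Δ^4: 48
The fourth differences are constant, confirming degree 4.
Interpolating (Newton forward form) and evaluating at s = 6 gives p(6) = 1331.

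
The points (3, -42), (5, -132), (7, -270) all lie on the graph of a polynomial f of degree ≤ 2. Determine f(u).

f(u) = -6u^2 + 3u + 3

Write f(u) = au^2 + bu + c. Substituting each data point gives a linear system:
  9a + 3b + c = -42
  25a + 5b + c = -132
  49a + 7b + c = -270
Solving the system yields a = -6, b = 3, c = 3.
So f(u) = -6u^2 + 3u + 3.
Check: f(5) = -132. ✓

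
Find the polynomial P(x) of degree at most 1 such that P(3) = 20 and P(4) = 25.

P(x) = 5x + 5

Write P(x) = ax + b. Substituting each data point gives a linear system:
  3a + b = 20
  4a + b = 25
Solving the system yields a = 5, b = 5.
So P(x) = 5x + 5.
Check: P(3) = 20. ✓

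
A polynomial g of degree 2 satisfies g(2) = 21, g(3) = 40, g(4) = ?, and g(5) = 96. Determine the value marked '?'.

65

On equispaced nodes a degree-2 polynomial has vanishing third forward difference, so
  - g(2) + 3·g(3) - 3·g(4) + g(5) = 0.
Substituting the known values and solving for g(4):
  -3·g(4) = -195
  g(4) = 65.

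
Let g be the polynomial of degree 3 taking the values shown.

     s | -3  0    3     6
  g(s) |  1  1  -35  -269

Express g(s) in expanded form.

g(s) = -s^3 - 2s^2 + 3s + 1

Using the Lagrange interpolation formula with nodes -3, 0, 3, 6:
  L_0(s) = s(s - 3)(s - 6) / -162
  L_1(s) = (s + 3)(s - 3)(s - 6) / 54
  L_2(s) = (s + 3)s(s - 6) / -54
  L_3(s) = (s + 3)s(s - 3) / 162
Then g(s) = 1·L_0(s) + 1·L_1(s) - 35·L_2(s) - 269·L_3(s).
Expanding and collecting terms gives g(s) = -s³ - 2s² + 3s + 1.
Check: g(0) = 1. ✓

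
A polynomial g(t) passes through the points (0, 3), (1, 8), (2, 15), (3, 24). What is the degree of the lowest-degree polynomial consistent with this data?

2

Forward differences of the values at t = 0, 1, 2, 3:
  g  : 3  8  15  24
  Δ  : 5  7  9
  Δ^2: 2  2
  Δ^3: 0
The second differences are constant (2) and nonzero, while all higher differences vanish, so the minimal degree is 2.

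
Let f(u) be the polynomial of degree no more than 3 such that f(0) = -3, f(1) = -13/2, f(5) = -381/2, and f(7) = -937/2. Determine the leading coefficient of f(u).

Write f(u) = au^3 + bu^2 + cu + d. Substituting each data point gives a linear system:
  d = -3
  a + b + c + d = -13/2
  125a + 25b + 5c + d = -381/2
  343a + 49b + 7c + d = -937/2
Solving the system yields a = -1, b = -5/2, c = 0, d = -3.
So f(u) = -u^3 - (5/2)u^2 - 3.
The leading coefficient is -1.

-1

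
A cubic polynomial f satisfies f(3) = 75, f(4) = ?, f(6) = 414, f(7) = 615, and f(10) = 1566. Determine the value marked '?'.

150

The 4 known points determine the degree-3 polynomial uniquely.
Write f(x) = ax^3 + bx^2 + cx + d. Substituting each data point gives a linear system:
  27a + 9b + 3c + d = 75
  216a + 36b + 6c + d = 414
  343a + 49b + 7c + d = 615
  1000a + 100b + 10c + d = 1566
Solving the system yields a = 1, b = 6, c = -4, d = 6.
So f(x) = x³ + 6x² - 4x + 6.
Then f(4) = 150.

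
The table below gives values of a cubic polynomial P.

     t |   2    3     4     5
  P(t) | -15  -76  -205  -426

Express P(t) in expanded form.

Write P(t) = at^3 + bt^2 + ct + d. Substituting each data point gives a linear system:
  8a + 4b + 2c + d = -15
  27a + 9b + 3c + d = -76
  64a + 16b + 4c + d = -205
  125a + 25b + 5c + d = -426
Solving the system yields a = -4, b = 2, c = 5, d = -1.
So P(t) = -4t³ + 2t² + 5t - 1.
Check: P(4) = -205. ✓

P(t) = -4t^3 + 2t^2 + 5t - 1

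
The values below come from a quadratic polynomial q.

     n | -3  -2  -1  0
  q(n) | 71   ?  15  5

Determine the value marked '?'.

37

The 3 known points determine the degree-2 polynomial uniquely.
Write q(n) = an^2 + bn + c. Substituting each data point gives a linear system:
  9a - 3b + c = 71
  a - b + c = 15
  c = 5
Solving the system yields a = 6, b = -4, c = 5.
So q(n) = 6n^2 - 4n + 5.
Then q(-2) = 37.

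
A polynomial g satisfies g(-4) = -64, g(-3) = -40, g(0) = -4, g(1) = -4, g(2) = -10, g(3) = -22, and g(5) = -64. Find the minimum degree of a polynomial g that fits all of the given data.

Divided differences on the nodes -4, -3, 0, 1, 2, 3, 5:
  order 0: -64  -40  -4  -4  -10  -22  -64
  order 1: 24  12  0  -6  -12  -21
  order 2: -3  -3  -3  -3  -3
  order 3: 0  0  0  0
  order 4: 0  0  0
  order 5: 0  0
  order 6: 0
The order-2 divided differences are all -3 (nonzero) and every higher order vanishes, so the data lies on a polynomial of degree exactly 2.

2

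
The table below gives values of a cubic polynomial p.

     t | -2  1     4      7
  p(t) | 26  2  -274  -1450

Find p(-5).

Write p(t) = at^3 + bt^2 + ct + d. Substituting each data point gives a linear system:
  -8a + 4b - 2c + d = 26
  a + b + c + d = 2
  64a + 16b + 4c + d = -274
  343a + 49b + 7c + d = -1450
Solving the system yields a = -4, b = -2, c = 2, d = 6.
So p(t) = -4t³ - 2t² + 2t + 6.
Then p(-5) = 446.

446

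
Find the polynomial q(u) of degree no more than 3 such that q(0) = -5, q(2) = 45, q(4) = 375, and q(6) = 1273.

q(u) = 6u^3 - u^2 + 3u - 5

Using the Lagrange interpolation formula with nodes 0, 2, 4, 6:
  L_0(u) = (u - 2)(u - 4)(u - 6) / -48
  L_1(u) = u(u - 4)(u - 6) / 16
  L_2(u) = u(u - 2)(u - 6) / -16
  L_3(u) = u(u - 2)(u - 4) / 48
Then q(u) = -5·L_0(u) + 45·L_1(u) + 375·L_2(u) + 1273·L_3(u).
Expanding and collecting terms gives q(u) = 6u^3 - u^2 + 3u - 5.
Check: q(6) = 1273. ✓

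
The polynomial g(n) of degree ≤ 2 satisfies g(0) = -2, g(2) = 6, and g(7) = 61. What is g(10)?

118

Write g(n) = an^2 + bn + c. Substituting each data point gives a linear system:
  c = -2
  4a + 2b + c = 6
  49a + 7b + c = 61
Solving the system yields a = 1, b = 2, c = -2.
So g(n) = n² + 2n - 2.
Then g(10) = 118.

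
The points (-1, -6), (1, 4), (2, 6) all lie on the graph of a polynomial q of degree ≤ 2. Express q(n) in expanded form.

Write q(n) = an^2 + bn + c. Substituting each data point gives a linear system:
  a - b + c = -6
  a + b + c = 4
  4a + 2b + c = 6
Solving the system yields a = -1, b = 5, c = 0.
So q(n) = -n² + 5n.
Check: q(1) = 4. ✓

q(n) = -n^2 + 5n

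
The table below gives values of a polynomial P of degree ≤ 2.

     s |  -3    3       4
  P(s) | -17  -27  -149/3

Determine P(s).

P(s) = -3s^2 - (5/3)s + 5

Write P(s) = as^2 + bs + c. Substituting each data point gives a linear system:
  9a - 3b + c = -17
  9a + 3b + c = -27
  16a + 4b + c = -149/3
Solving the system yields a = -3, b = -5/3, c = 5.
So P(s) = -3s^2 - (5/3)s + 5.
Check: P(3) = -27. ✓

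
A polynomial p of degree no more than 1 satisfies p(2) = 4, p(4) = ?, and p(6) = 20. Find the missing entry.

12

The 2 known points determine the degree-1 polynomial uniquely.
Write p(s) = as + b. Substituting each data point gives a linear system:
  2a + b = 4
  6a + b = 20
Solving the system yields a = 4, b = -4.
So p(s) = 4s - 4.
Then p(4) = 12.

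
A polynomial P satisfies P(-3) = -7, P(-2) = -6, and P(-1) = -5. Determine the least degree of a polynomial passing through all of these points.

1

Forward differences of the values at t = -3, -2, -1:
  P  : -7  -6  -5
  Δ  : 1  1
  Δ^2: 0
The first differences are constant (1) and nonzero, while all higher differences vanish, so the minimal degree is 1.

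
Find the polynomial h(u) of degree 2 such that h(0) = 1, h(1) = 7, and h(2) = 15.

h(u) = u^2 + 5u + 1

Write h(u) = au^2 + bu + c. Substituting each data point gives a linear system:
  c = 1
  a + b + c = 7
  4a + 2b + c = 15
Solving the system yields a = 1, b = 5, c = 1.
So h(u) = u^2 + 5u + 1.
Check: h(1) = 7. ✓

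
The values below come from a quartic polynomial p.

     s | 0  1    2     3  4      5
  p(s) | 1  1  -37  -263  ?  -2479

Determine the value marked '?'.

-947

On equispaced nodes a degree-4 polynomial has vanishing fifth forward difference, so
  - p(0) + 5·p(1) - 10·p(2) + 10·p(3) - 5·p(4) + p(5) = 0.
Substituting the known values and solving for p(4):
  -5·p(4) = 4735
  p(4) = -947.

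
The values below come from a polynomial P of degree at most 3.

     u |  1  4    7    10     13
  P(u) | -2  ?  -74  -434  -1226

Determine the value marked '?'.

On equispaced nodes a degree-3 polynomial has vanishing fourth forward difference, so
  P(1) - 4·P(4) + 6·P(7) - 4·P(10) + P(13) = 0.
Substituting the known values and solving for P(4):
  -4·P(4) = -64
  P(4) = 16.

16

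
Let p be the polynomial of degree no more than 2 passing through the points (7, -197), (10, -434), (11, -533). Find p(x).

p(x) = -5x^2 + 6x + 6

Write p(x) = ax^2 + bx + c. Substituting each data point gives a linear system:
  49a + 7b + c = -197
  100a + 10b + c = -434
  121a + 11b + c = -533
Solving the system yields a = -5, b = 6, c = 6.
So p(x) = -5x^2 + 6x + 6.
Check: p(10) = -434. ✓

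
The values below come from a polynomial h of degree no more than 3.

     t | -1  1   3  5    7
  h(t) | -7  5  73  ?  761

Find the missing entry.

293

On equispaced nodes a degree-3 polynomial has vanishing fourth forward difference, so
  h(-1) - 4·h(1) + 6·h(3) - 4·h(5) + h(7) = 0.
Substituting the known values and solving for h(5):
  -4·h(5) = -1172
  h(5) = 293.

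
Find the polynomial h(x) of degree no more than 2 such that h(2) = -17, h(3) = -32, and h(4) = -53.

Using the Lagrange interpolation formula with nodes 2, 3, 4:
  L_0(x) = (x - 3)(x - 4) / 2
  L_1(x) = (x - 2)(x - 4) / -1
  L_2(x) = (x - 2)(x - 3) / 2
Then h(x) = -17·L_0(x) - 32·L_1(x) - 53·L_2(x).
Expanding and collecting terms gives h(x) = -3x^2 - 5.
Check: h(2) = -17. ✓

h(x) = -3x^2 - 5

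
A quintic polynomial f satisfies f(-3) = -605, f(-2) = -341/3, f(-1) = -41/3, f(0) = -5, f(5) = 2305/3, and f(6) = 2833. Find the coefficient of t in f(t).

3

Write f(t) = at^5 + bt^4 + ct^3 + dt^2 + et + k. Substituting each data point gives a linear system:
  -243a + 81b - 27c + 9d - 3e + k = -605
  -32a + 16b - 8c + 4d - 2e + k = -341/3
  -a + b - c + d - e + k = -41/3
  k = -5
  3125a + 625b + 125c + 25d + 5e + k = 2305/3
  7776a + 1296b + 216c + 36d + 6e + k = 2833
Solving the system yields a = 1, b = -4, c = 1, d = 1/3, e = 3, k = -5.
So f(t) = t⁵ - 4t⁴ + t³ + (1/3)t² + 3t - 5.
The coefficient of t is 3.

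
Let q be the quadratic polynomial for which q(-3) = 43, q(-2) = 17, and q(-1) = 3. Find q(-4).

Forward differences of the values at u = -3, -2, -1:
  q  : 43  17  3
  Δ  : -26  -14
  Δ^2: 12
The second differences are constant, confirming degree 2.
Interpolating (Newton forward form) and evaluating at u = -4 gives q(-4) = 81.

81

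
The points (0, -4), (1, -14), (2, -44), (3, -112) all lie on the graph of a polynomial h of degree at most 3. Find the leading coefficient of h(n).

Write h(n) = an^3 + bn^2 + cn + d. Substituting each data point gives a linear system:
  d = -4
  a + b + c + d = -14
  8a + 4b + 2c + d = -44
  27a + 9b + 3c + d = -112
Solving the system yields a = -3, b = -1, c = -6, d = -4.
So h(n) = -3n^3 - n^2 - 6n - 4.
The leading coefficient is -3.

-3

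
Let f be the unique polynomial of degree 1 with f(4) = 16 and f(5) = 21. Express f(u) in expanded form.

f(u) = 5u - 4

Using the Lagrange interpolation formula with nodes 4, 5:
  L_0(u) = (u - 5) / -1
  L_1(u) = (u - 4) / 1
Then f(u) = 16·L_0(u) + 21·L_1(u).
Expanding and collecting terms gives f(u) = 5u - 4.
Check: f(5) = 21. ✓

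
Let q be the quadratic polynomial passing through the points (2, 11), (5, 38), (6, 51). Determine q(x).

Using the Lagrange interpolation formula with nodes 2, 5, 6:
  L_0(x) = (x - 5)(x - 6) / 12
  L_1(x) = (x - 2)(x - 6) / -3
  L_2(x) = (x - 2)(x - 5) / 4
Then q(x) = 11·L_0(x) + 38·L_1(x) + 51·L_2(x).
Expanding and collecting terms gives q(x) = x^2 + 2x + 3.
Check: q(5) = 38. ✓

q(x) = x^2 + 2x + 3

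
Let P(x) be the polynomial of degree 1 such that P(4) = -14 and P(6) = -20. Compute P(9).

-29

Using the Lagrange interpolation formula with nodes 4, 6:
  L_0(x) = (x - 6) / -2
  L_1(x) = (x - 4) / 2
Then P(x) = -14·L_0(x) - 20·L_1(x).
Expanding and collecting terms gives P(x) = -3x - 2.
Evaluating at x = 9: P(9) = -29.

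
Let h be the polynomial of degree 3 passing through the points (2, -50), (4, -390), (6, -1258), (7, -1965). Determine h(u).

Write h(u) = au^3 + bu^2 + cu + d. Substituting each data point gives a linear system:
  8a + 4b + 2c + d = -50
  64a + 16b + 4c + d = -390
  216a + 36b + 6c + d = -1258
  343a + 49b + 7c + d = -1965
Solving the system yields a = -5, b = -6, c = 6, d = 2.
So h(u) = -5u³ - 6u² + 6u + 2.
Check: h(4) = -390. ✓

h(u) = -5u^3 - 6u^2 + 6u + 2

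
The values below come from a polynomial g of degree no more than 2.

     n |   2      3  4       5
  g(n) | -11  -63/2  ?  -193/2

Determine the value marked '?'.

The 3 known points determine the degree-2 polynomial uniquely.
Write g(n) = an^2 + bn + c. Substituting each data point gives a linear system:
  4a + 2b + c = -11
  9a + 3b + c = -63/2
  25a + 5b + c = -193/2
Solving the system yields a = -4, b = -1/2, c = 6.
So g(n) = -4n^2 - (1/2)n + 6.
Then g(4) = -60.

-60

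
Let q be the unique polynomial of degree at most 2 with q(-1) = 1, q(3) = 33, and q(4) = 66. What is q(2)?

10

Write q(n) = an^2 + bn + c. Substituting each data point gives a linear system:
  a - b + c = 1
  9a + 3b + c = 33
  16a + 4b + c = 66
Solving the system yields a = 5, b = -2, c = -6.
So q(n) = 5n^2 - 2n - 6.
Then q(2) = 10.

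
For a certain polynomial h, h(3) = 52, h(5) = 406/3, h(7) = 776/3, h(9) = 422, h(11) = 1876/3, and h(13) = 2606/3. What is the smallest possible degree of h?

Forward differences of the values at s = 3, 5, 7, 9, 11, 13:
  h  : 52  406/3  776/3  422  1876/3  2606/3
  Δ  : 250/3  370/3  490/3  610/3  730/3
  Δ^2: 40  40  40  40
  Δ^3: 0  0  0
  Δ^4: 0  0
  Δ^5: 0
The second differences are constant (40) and nonzero, while all higher differences vanish, so the minimal degree is 2.

2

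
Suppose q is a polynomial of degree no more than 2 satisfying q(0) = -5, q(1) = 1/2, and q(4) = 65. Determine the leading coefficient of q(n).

Write q(n) = an^2 + bn + c. Substituting each data point gives a linear system:
  c = -5
  a + b + c = 1/2
  16a + 4b + c = 65
Solving the system yields a = 4, b = 3/2, c = -5.
So q(n) = 4n² + (3/2)n - 5.
The leading coefficient is 4.

4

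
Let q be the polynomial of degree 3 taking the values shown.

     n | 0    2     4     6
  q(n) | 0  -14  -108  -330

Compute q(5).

-200

Using the Lagrange interpolation formula with nodes 0, 2, 4, 6:
  L_0(n) = (n - 2)(n - 4)(n - 6) / -48
  L_1(n) = n(n - 4)(n - 6) / 16
  L_2(n) = n(n - 2)(n - 6) / -16
  L_3(n) = n(n - 2)(n - 4) / 48
Then q(n) = 0·L_0(n) - 14·L_1(n) - 108·L_2(n) - 330·L_3(n).
Expanding and collecting terms gives q(n) = -n³ - 4n² + 5n.
Evaluating at n = 5: q(5) = -200.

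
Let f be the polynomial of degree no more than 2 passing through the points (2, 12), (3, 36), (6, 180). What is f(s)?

Using the Lagrange interpolation formula with nodes 2, 3, 6:
  L_0(s) = (s - 3)(s - 6) / 4
  L_1(s) = (s - 2)(s - 6) / -3
  L_2(s) = (s - 2)(s - 3) / 12
Then f(s) = 12·L_0(s) + 36·L_1(s) + 180·L_2(s).
Expanding and collecting terms gives f(s) = 6s^2 - 6s.
Check: f(6) = 180. ✓

f(s) = 6s^2 - 6s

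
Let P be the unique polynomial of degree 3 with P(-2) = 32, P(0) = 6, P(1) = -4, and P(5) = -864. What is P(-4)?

306

Write P(x) = ax^3 + bx^2 + cx + d. Substituting each data point gives a linear system:
  -8a + 4b - 2c + d = 32
  d = 6
  a + b + c + d = -4
  125a + 25b + 5c + d = -864
Solving the system yields a = -6, b = -5, c = 1, d = 6.
So P(x) = -6x^3 - 5x^2 + x + 6.
Then P(-4) = 306.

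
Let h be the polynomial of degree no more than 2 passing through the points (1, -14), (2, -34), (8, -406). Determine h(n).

Write h(n) = an^2 + bn + c. Substituting each data point gives a linear system:
  a + b + c = -14
  4a + 2b + c = -34
  64a + 8b + c = -406
Solving the system yields a = -6, b = -2, c = -6.
So h(n) = -6n^2 - 2n - 6.
Check: h(1) = -14. ✓

h(n) = -6n^2 - 2n - 6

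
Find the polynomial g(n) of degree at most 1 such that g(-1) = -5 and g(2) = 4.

g(n) = 3n - 2

Using the Lagrange interpolation formula with nodes -1, 2:
  L_0(n) = (n - 2) / -3
  L_1(n) = (n + 1) / 3
Then g(n) = -5·L_0(n) + 4·L_1(n).
Expanding and collecting terms gives g(n) = 3n - 2.
Check: g(2) = 4. ✓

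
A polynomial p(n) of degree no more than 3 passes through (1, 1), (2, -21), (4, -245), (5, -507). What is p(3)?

Write p(n) = an^3 + bn^2 + cn + d. Substituting each data point gives a linear system:
  a + b + c + d = 1
  8a + 4b + 2c + d = -21
  64a + 16b + 4c + d = -245
  125a + 25b + 5c + d = -507
Solving the system yields a = -5, b = 5, c = -2, d = 3.
So p(n) = -5n^3 + 5n^2 - 2n + 3.
Then p(3) = -93.

-93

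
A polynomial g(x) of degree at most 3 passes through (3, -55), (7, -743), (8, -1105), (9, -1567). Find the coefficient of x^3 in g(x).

-2

Write g(x) = ax^3 + bx^2 + cx + d. Substituting each data point gives a linear system:
  27a + 9b + 3c + d = -55
  343a + 49b + 7c + d = -743
  512a + 64b + 8c + d = -1105
  729a + 81b + 9c + d = -1567
Solving the system yields a = -2, b = -2, c = 6, d = -1.
So g(x) = -2x³ - 2x² + 6x - 1.
The leading coefficient is -2.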